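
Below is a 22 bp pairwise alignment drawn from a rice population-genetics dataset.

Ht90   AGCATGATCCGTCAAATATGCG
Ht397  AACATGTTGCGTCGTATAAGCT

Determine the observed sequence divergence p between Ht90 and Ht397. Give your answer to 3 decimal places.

0.318

Mismatches occur at site 2 (G/A), site 7 (A/T), site 9 (C/G), site 14 (A/G), site 15 (A/T), site 19 (T/A), site 22 (G/T).
There are 7 differences over 22 sites, so p = 7/22 = 0.318.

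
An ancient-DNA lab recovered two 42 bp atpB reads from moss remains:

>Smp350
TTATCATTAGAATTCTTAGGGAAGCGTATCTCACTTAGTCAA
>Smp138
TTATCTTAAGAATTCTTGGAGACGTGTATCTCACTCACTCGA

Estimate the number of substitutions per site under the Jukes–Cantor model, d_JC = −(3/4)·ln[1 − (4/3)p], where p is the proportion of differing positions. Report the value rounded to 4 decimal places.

Differing sites — 6:A/T; 8:T/A; 18:A/G; 20:G/A; 23:A/C; 25:C/T; 36:T/C; 38:G/C; 41:A/G.
p = 9/42 = 0.214286.
d = −0.75 · ln(1 − (4/3)·0.214286) = −0.75 · ln(0.714285) = −0.75 · (-0.336473) = 0.2524.

0.2524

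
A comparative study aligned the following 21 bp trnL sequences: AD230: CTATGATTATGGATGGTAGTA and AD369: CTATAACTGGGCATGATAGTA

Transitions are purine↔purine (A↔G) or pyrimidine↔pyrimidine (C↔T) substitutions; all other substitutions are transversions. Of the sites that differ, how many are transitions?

The sequences differ at positions 5 (G/A, transition), 7 (T/C, transition), 9 (A/G, transition), 10 (T/G, transversion), 12 (G/C, transversion), 16 (G/A, transition).
Of the 6 differences, 4 transitions and 2 transversions, so the answer is 4.

4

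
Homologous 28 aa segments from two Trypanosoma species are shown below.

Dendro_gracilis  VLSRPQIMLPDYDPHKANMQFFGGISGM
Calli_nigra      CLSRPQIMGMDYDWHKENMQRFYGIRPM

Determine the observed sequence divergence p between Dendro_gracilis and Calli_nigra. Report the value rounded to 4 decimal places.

The sequences differ at positions 1 (V/C), 9 (L/G), 10 (P/M), 14 (P/W), 17 (A/E), 21 (F/R), 23 (G/Y), 26 (S/R), 27 (G/P).
There are 9 differences over 28 sites, so p = 9/28 = 0.3214.

0.3214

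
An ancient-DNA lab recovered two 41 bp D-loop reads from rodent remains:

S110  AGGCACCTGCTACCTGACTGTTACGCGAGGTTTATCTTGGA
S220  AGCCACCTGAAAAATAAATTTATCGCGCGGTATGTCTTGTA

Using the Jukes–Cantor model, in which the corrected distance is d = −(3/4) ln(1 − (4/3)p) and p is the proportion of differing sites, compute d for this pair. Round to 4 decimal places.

0.4556

The sequences differ at positions 3 (G/C), 10 (C/A), 11 (T/A), 13 (C/A), 14 (C/A), 16 (G/A), 18 (C/A), 20 (G/T), 22 (T/A), 23 (A/T), 28 (A/C), 32 (T/A), 34 (A/G), 40 (G/T).
p = 14/41 = 0.341463.
d = −0.75 · ln(1 − (4/3)·0.341463) = −0.75 · ln(0.544716) = −0.75 · (-0.607491) = 0.4556.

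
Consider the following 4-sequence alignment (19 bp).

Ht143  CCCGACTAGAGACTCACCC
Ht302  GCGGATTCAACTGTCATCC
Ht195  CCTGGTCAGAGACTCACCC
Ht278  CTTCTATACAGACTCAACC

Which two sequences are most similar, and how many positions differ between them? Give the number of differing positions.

Pairwise Hamming distances:
  Ht143 vs Ht302: 9
  Ht143 vs Ht195: 4
  Ht143 vs Ht278: 7
  Ht302 vs Ht195: 10
  Ht302 vs Ht278: 12
  Ht195 vs Ht278: 7
The smallest is 4, between Ht143 and Ht195.

4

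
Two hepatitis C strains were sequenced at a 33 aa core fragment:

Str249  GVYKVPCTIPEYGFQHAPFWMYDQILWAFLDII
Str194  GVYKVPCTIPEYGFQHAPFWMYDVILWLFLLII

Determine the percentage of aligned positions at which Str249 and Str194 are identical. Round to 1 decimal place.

90.9%

Differing sites — 24:Q/V; 28:A/L; 31:D/L.
30 of the 33 sites match, so the percent identity is 30/33 × 100 = 90.9%.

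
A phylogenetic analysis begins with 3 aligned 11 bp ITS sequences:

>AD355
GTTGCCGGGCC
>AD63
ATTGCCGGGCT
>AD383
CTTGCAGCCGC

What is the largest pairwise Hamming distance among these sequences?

Pairwise Hamming distances:
  AD355 vs AD63: 2
  AD355 vs AD383: 5
  AD63 vs AD383: 6
The largest is 6, between AD63 and AD383.

6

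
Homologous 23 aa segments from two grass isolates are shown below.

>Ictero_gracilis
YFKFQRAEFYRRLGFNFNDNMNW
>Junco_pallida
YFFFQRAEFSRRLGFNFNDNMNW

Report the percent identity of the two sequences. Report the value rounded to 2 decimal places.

Differing sites — 3:K/F; 10:Y/S.
21 of the 23 sites match, so the percent identity is 21/23 × 100 = 91.30%.

91.30%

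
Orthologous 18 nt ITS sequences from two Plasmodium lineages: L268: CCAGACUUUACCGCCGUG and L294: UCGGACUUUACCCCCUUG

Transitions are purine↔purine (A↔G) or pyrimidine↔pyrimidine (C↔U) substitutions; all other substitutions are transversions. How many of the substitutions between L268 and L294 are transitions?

Mismatches occur at site 1 (C→U, transition), site 3 (A→G, transition), site 13 (G→C, transversion), site 16 (G→U, transversion).
Of the 4 differences, 2 transitions and 2 transversions, so the answer is 2.

2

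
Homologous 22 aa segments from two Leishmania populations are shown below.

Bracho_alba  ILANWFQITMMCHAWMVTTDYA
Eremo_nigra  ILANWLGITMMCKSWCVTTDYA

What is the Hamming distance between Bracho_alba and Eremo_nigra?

5

Differing sites — 6:F/L; 7:Q/G; 13:H/K; 14:A/S; 16:M/C.
That gives 5 mismatches out of 22 aligned sites, so the Hamming distance is 5.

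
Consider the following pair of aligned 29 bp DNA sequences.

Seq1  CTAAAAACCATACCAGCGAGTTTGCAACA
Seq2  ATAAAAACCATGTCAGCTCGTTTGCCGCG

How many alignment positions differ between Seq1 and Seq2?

Mismatches occur at site 1 (C/A), site 12 (A/G), site 13 (C/T), site 18 (G/T), site 19 (A/C), site 26 (A/C), site 27 (A/G), site 29 (A/G).
That gives 8 mismatches out of 29 aligned sites, so the Hamming distance is 8.

8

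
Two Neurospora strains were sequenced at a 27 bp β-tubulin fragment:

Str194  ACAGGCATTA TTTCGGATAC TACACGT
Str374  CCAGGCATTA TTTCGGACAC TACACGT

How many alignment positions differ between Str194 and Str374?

Mismatches occur at site 1 (A→C), site 18 (T→C).
That gives 2 mismatches out of 27 aligned sites, so the Hamming distance is 2.

2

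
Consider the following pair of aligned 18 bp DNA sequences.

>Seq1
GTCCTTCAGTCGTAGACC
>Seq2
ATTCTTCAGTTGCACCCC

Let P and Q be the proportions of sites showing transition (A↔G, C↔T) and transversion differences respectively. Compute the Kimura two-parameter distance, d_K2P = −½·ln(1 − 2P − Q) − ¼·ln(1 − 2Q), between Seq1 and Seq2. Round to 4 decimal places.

The sequences differ at positions 1 (G/A, transition), 3 (C/T, transition), 11 (C/T, transition), 13 (T/C, transition), 15 (G/C, transversion), 16 (A/C, transversion).
Of the 6 differences, 4 transitions and 2 transversions over 18 sites: P = 4/18 = 0.222222, Q = 2/18 = 0.111111.
d = −0.5·ln(0.444445) − 0.25·ln(0.777778) = −0.5·(-0.810929) − 0.25·(-0.251314) = 0.4683.

0.4683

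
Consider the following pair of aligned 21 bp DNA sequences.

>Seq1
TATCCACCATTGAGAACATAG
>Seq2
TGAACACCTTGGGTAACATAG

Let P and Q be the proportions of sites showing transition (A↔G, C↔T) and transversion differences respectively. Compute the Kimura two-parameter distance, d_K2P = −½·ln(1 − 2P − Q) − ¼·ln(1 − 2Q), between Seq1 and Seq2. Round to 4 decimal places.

0.4415

Mismatches occur at site 2 (A/G, transition), site 3 (T/A, transversion), site 4 (C/A, transversion), site 9 (A/T, transversion), site 11 (T/G, transversion), site 13 (A/G, transition), site 14 (G/T, transversion).
Of the 7 differences, 2 transitions and 5 transversions over 21 sites: P = 2/21 = 0.095238, Q = 5/21 = 0.238095.
d = −0.5·ln(0.571429) − 0.25·ln(0.523810) = −0.5·(-0.559615) − 0.25·(-0.646626) = 0.4415.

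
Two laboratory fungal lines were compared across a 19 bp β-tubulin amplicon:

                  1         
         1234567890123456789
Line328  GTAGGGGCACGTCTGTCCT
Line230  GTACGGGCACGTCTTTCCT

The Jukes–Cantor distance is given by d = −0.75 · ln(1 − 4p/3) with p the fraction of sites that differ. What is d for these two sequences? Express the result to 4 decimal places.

0.1134

Differing sites — 4:G/C; 15:G/T.
p = 2/19 = 0.105263.
d = −0.75 · ln(1 − (4/3)·0.105263) = −0.75 · ln(0.859649) = −0.75 · (-0.151231) = 0.1134.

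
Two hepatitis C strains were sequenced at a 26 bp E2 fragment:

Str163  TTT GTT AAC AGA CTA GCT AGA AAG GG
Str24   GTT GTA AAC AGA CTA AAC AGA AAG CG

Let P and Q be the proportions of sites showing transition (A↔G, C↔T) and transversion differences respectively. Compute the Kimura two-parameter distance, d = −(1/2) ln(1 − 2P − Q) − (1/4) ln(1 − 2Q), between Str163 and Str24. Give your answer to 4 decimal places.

Mismatches occur at site 1 (T↔G, transversion), site 6 (T↔A, transversion), site 16 (G↔A, transition), site 17 (C↔A, transversion), site 18 (T↔C, transition), site 25 (G↔C, transversion).
Of the 6 differences, 2 transitions and 4 transversions over 26 sites: P = 2/26 = 0.076923, Q = 4/26 = 0.153846.
d = −0.5·ln(0.692308) − 0.25·ln(0.692308) = −0.5·(-0.367724) − 0.25·(-0.367724) = 0.2758.

0.2758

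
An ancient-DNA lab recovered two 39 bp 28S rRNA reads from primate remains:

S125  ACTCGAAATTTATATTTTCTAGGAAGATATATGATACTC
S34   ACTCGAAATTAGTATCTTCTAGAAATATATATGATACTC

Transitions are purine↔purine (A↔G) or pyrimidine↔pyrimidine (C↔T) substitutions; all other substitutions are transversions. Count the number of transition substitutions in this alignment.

Mismatches occur at site 11 (T/A, transversion), site 12 (A/G, transition), site 16 (T/C, transition), site 23 (G/A, transition), site 26 (G/T, transversion).
Of the 5 differences, 3 transitions and 2 transversions, so the answer is 3.

3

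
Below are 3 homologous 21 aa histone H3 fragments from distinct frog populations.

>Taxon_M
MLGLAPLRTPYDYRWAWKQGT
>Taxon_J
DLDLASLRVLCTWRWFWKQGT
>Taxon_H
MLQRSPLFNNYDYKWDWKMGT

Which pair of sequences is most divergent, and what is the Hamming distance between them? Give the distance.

14

Pairwise Hamming distances:
  Taxon_M vs Taxon_J: 9
  Taxon_M vs Taxon_H: 9
  Taxon_J vs Taxon_H: 14
The largest is 14, between Taxon_J and Taxon_H.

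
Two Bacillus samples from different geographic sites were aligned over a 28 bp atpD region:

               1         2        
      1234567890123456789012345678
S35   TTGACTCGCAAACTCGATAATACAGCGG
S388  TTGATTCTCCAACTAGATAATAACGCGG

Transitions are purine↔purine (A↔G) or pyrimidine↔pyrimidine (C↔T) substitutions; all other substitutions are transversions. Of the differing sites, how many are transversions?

5

Mismatches occur at site 5 (C→T, transition), site 8 (G→T, transversion), site 10 (A→C, transversion), site 15 (C→A, transversion), site 23 (C→A, transversion), site 24 (A→C, transversion).
Of the 6 differences, 1 transition and 5 transversions, so the answer is 5.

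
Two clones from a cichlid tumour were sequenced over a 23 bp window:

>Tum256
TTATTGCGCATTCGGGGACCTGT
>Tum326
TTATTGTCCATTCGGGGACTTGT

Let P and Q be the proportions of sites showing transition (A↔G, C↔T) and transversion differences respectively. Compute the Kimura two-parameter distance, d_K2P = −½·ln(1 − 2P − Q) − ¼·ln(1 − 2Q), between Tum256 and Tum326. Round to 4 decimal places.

Mismatches occur at site 7 (C→T, transition), site 8 (G→C, transversion), site 20 (C→T, transition).
Of the 3 differences, 2 transitions and 1 transversion over 23 sites: P = 2/23 = 0.086957, Q = 1/23 = 0.043478.
d = −0.5·ln(0.782608) − 0.25·ln(0.913044) = −0.5·(-0.245123) − 0.25·(-0.090971) = 0.1453.

0.1453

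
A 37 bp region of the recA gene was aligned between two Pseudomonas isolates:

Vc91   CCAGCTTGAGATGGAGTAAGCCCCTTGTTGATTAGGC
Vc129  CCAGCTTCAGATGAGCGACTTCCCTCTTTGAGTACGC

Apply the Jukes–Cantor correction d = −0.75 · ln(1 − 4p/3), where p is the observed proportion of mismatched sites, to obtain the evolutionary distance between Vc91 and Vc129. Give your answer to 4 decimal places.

0.4248

The sequences differ at positions 8 (G/C), 14 (G/A), 15 (A/G), 16 (G/C), 17 (T/G), 19 (A/C), 20 (G/T), 21 (C/T), 26 (T/C), 27 (G/T), 32 (T/G), 35 (G/C).
p = 12/37 = 0.324324.
d = −0.75 · ln(1 − (4/3)·0.324324) = −0.75 · ln(0.567568) = −0.75 · (-0.566395) = 0.4248.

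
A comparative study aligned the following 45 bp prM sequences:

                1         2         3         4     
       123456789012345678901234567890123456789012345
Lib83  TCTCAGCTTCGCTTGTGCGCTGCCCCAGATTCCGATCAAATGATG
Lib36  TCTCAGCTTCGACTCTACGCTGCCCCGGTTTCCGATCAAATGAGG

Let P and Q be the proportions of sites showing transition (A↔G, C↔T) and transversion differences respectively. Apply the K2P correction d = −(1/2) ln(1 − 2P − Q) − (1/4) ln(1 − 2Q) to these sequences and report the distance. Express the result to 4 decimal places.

0.1746

Differing sites — 12:C/A (Tv); 13:T/C (Ti); 15:G/C (Tv); 17:G/A (Ti); 27:A/G (Ti); 29:A/T (Tv); 44:T/G (Tv).
Of the 7 differences, 3 transitions and 4 transversions over 45 sites: P = 3/45 = 0.066667, Q = 4/45 = 0.088889.
d = −0.5·ln(0.777777) − 0.25·ln(0.822222) = −0.5·(-0.251315) − 0.25·(-0.195745) = 0.1746.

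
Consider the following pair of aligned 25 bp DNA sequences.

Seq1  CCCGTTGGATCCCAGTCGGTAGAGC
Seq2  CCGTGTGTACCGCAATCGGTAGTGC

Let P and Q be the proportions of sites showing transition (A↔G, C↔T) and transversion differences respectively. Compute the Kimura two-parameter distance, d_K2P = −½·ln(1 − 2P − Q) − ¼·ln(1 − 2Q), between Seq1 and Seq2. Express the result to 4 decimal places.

Differing sites — 3:C/G (Tv); 4:G/T (Tv); 5:T/G (Tv); 8:G/T (Tv); 10:T/C (Ti); 12:C/G (Tv); 15:G/A (Ti); 23:A/T (Tv).
Of the 8 differences, 2 transitions and 6 transversions over 25 sites: P = 2/25 = 0.080000, Q = 6/25 = 0.240000.
d = −0.5·ln(0.600000) − 0.25·ln(0.520000) = −0.5·(-0.510826) − 0.25·(-0.653926) = 0.4189.

0.4189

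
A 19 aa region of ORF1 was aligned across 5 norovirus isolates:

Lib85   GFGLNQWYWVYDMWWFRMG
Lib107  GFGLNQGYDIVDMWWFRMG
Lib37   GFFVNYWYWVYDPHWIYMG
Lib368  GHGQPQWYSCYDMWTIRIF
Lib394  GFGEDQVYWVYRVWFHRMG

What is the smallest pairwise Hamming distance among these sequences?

Pairwise Hamming distances:
  Lib85 vs Lib107: 4
  Lib85 vs Lib37: 7
  Lib85 vs Lib368: 9
  Lib85 vs Lib394: 7
  Lib107 vs Lib37: 11
  Lib107 vs Lib368: 11
  Lib107 vs Lib394: 10
  Lib37 vs Lib368: 13
  Lib37 vs Lib394: 11
  Lib368 vs Lib394: 12
The smallest is 4, between Lib85 and Lib107.

4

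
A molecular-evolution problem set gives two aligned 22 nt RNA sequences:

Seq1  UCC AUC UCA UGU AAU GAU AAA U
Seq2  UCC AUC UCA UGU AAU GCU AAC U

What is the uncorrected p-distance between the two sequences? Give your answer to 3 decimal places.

Differing sites — 17:A/C; 21:A/C.
There are 2 differences over 22 sites, so p = 2/22 = 0.091.

0.091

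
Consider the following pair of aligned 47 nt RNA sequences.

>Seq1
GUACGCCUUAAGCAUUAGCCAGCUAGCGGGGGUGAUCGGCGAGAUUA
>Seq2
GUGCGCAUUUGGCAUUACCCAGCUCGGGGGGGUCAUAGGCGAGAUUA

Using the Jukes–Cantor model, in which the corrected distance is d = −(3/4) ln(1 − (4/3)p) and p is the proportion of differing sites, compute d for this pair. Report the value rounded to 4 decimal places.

0.2211

The sequences differ at positions 3 (A/G), 7 (C/A), 10 (A/U), 11 (A/G), 18 (G/C), 25 (A/C), 27 (C/G), 34 (G/C), 37 (C/A).
p = 9/47 = 0.191489.
d = −0.75 · ln(1 − (4/3)·0.191489) = −0.75 · ln(0.744681) = −0.75 · (-0.294799) = 0.2211.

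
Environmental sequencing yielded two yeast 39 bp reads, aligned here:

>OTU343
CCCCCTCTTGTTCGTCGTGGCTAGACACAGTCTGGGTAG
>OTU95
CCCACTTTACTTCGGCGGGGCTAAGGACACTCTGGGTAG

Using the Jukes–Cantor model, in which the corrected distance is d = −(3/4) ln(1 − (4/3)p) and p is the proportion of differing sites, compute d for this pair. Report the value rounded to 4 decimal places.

Differing sites — 4:C/A; 7:C/T; 9:T/A; 10:G/C; 15:T/G; 18:T/G; 24:G/A; 25:A/G; 26:C/G; 30:G/C.
p = 10/39 = 0.256410.
d = −0.75 · ln(1 − (4/3)·0.256410) = −0.75 · ln(0.658120) = −0.75 · (-0.418368) = 0.3138.

0.3138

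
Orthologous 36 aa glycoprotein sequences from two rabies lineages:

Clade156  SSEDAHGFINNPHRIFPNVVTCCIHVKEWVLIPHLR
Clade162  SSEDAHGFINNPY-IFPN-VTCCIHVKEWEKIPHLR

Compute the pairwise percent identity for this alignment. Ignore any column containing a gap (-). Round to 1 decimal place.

Excluding the 2 gap columns leaves 34 comparable sites.
Mismatches occur at site 13 (H/Y), site 30 (V/E), site 31 (L/K).
31 of the 34 comparable sites match, so the percent identity is 31/34 × 100 = 91.2%.

91.2%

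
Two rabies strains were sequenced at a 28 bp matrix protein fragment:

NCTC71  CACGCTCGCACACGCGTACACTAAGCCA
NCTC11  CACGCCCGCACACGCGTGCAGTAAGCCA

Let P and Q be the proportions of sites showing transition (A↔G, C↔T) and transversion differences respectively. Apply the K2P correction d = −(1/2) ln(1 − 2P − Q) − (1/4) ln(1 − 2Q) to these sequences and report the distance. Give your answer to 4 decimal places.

0.1169

Mismatches occur at site 6 (T/C, transition), site 18 (A/G, transition), site 21 (C/G, transversion).
Of the 3 differences, 2 transitions and 1 transversion over 28 sites: P = 2/28 = 0.071429, Q = 1/28 = 0.035714.
d = −0.5·ln(0.821428) − 0.25·ln(0.928572) = −0.5·(-0.196711) − 0.25·(-0.074107) = 0.1169.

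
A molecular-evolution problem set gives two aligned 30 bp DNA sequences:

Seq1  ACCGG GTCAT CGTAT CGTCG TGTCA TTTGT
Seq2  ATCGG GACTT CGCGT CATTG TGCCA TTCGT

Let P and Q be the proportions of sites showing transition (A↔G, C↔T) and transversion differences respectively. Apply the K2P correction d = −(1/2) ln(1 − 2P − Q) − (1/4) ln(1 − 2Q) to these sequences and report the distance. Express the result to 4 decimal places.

The sequences differ at positions 2 (C/T, transition), 7 (T/A, transversion), 9 (A/T, transversion), 13 (T/C, transition), 14 (A/G, transition), 17 (G/A, transition), 19 (C/T, transition), 23 (T/C, transition), 28 (T/C, transition).
Of the 9 differences, 7 transitions and 2 transversions over 30 sites: P = 7/30 = 0.233333, Q = 2/30 = 0.066667.
d = −0.5·ln(0.466667) − 0.25·ln(0.866666) = −0.5·(-0.762139) − 0.25·(-0.143102) = 0.4168.

0.4168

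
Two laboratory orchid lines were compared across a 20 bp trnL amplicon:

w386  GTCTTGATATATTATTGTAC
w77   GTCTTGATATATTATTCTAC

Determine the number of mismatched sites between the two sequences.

1

A single mismatch occurs at site 17 (G↔C).
That gives 1 mismatch out of 20 aligned sites, so the Hamming distance is 1.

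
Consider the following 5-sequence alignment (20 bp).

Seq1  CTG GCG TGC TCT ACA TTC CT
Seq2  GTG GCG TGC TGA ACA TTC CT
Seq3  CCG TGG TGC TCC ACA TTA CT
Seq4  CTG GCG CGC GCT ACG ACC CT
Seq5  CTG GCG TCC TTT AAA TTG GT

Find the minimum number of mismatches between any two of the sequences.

Pairwise Hamming distances:
  Seq1 vs Seq2: 3
  Seq1 vs Seq3: 5
  Seq1 vs Seq4: 5
  Seq1 vs Seq5: 5
  Seq2 vs Seq3: 7
  Seq2 vs Seq4: 8
  Seq2 vs Seq5: 7
  Seq3 vs Seq4: 10
  Seq3 vs Seq5: 9
  Seq4 vs Seq5: 10
The smallest is 3, between Seq1 and Seq2.

3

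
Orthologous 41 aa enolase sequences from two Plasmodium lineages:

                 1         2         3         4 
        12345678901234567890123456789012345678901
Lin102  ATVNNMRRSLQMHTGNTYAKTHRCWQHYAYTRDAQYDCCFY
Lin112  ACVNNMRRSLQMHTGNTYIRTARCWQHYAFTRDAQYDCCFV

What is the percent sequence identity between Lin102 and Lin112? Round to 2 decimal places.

85.37%

The sequences differ at positions 2 (T/C), 19 (A/I), 20 (K/R), 22 (H/A), 30 (Y/F), 41 (Y/V).
35 of the 41 sites match, so the percent identity is 35/41 × 100 = 85.37%.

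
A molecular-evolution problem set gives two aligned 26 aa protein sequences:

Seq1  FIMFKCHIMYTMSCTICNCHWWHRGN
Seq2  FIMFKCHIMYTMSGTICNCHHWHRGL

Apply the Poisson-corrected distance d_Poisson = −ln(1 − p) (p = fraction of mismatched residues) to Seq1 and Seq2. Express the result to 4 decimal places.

0.1226

Mismatches occur at site 14 (C/G), site 21 (W/H), site 26 (N/L).
p = 3/26 = 0.115385.
d = −ln(1 − 0.115385) = −ln(0.884615) = 0.1226.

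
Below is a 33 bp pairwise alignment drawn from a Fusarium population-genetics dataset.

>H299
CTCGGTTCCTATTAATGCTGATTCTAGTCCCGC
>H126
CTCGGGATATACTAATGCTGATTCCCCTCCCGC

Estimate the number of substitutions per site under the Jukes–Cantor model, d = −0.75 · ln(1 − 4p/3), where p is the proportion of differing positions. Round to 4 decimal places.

0.2928

The sequences differ at positions 6 (T/G), 7 (T/A), 8 (C/T), 9 (C/A), 12 (T/C), 25 (T/C), 26 (A/C), 27 (G/C).
p = 8/33 = 0.242424.
d = −0.75 · ln(1 − (4/3)·0.242424) = −0.75 · ln(0.676768) = −0.75 · (-0.390427) = 0.2928.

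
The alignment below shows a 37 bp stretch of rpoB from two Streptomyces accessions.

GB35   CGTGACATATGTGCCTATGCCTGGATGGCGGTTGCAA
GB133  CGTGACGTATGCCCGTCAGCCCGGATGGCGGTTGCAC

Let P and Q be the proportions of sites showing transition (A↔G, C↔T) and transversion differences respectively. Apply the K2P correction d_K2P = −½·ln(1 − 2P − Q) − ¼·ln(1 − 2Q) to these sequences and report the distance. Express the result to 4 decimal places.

Differing sites — 7:A/G (Ti); 12:T/C (Ti); 13:G/C (Tv); 15:C/G (Tv); 17:A/C (Tv); 18:T/A (Tv); 22:T/C (Ti); 37:A/C (Tv).
Of the 8 differences, 3 transitions and 5 transversions over 37 sites: P = 3/37 = 0.081081, Q = 5/37 = 0.135135.
d = −0.5·ln(0.702703) − 0.25·ln(0.729730) = −0.5·(-0.352821) − 0.25·(-0.315081) = 0.2552.

0.2552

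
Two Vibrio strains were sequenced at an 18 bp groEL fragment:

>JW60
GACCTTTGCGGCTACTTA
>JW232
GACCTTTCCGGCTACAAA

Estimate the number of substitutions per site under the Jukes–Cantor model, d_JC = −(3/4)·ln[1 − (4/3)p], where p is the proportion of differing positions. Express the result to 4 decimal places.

The sequences differ at positions 8 (G/C), 16 (T/A), 17 (T/A).
p = 3/18 = 0.166667.
d = −0.75 · ln(1 − (4/3)·0.166667) = −0.75 · ln(0.777777) = −0.75 · (-0.251315) = 0.1885.

0.1885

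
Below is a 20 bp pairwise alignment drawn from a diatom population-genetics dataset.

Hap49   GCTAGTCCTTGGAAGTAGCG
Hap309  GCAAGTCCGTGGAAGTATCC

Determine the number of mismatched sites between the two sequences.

The sequences differ at positions 3 (T/A), 9 (T/G), 18 (G/T), 20 (G/C).
That gives 4 mismatches out of 20 aligned sites, so the Hamming distance is 4.

4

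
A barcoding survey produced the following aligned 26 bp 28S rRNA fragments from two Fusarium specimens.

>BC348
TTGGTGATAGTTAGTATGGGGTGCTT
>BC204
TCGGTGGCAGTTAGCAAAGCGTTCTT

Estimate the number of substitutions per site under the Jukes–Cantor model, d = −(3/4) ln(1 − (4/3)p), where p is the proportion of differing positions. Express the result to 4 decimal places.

0.3961

The sequences differ at positions 2 (T/C), 7 (A/G), 8 (T/C), 15 (T/C), 17 (T/A), 18 (G/A), 20 (G/C), 23 (G/T).
p = 8/26 = 0.307692.
d = −0.75 · ln(1 − (4/3)·0.307692) = −0.75 · ln(0.589744) = −0.75 · (-0.528067) = 0.3961.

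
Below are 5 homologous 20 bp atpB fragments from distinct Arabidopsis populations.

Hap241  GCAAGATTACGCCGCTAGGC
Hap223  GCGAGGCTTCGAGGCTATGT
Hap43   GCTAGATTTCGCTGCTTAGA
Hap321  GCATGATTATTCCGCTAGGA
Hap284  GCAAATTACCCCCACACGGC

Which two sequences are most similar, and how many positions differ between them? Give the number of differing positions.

4

Pairwise Hamming distances:
  Hap241 vs Hap223: 8
  Hap241 vs Hap43: 6
  Hap241 vs Hap321: 4
  Hap241 vs Hap284: 8
  Hap223 vs Hap43: 8
  Hap223 vs Hap321: 11
  Hap223 vs Hap284: 14
  Hap43 vs Hap321: 8
  Hap43 vs Hap284: 12
  Hap321 vs Hap284: 11
The smallest is 4, between Hap241 and Hap321.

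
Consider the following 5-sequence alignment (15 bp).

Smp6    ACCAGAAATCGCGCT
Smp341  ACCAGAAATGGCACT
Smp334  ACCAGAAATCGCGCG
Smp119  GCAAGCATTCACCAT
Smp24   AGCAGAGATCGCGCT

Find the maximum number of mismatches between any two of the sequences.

9

Pairwise Hamming distances:
  Smp6 vs Smp341: 2
  Smp6 vs Smp334: 1
  Smp6 vs Smp119: 7
  Smp6 vs Smp24: 2
  Smp341 vs Smp334: 3
  Smp341 vs Smp119: 8
  Smp341 vs Smp24: 4
  Smp334 vs Smp119: 8
  Smp334 vs Smp24: 3
  Smp119 vs Smp24: 9
The largest is 9, between Smp119 and Smp24.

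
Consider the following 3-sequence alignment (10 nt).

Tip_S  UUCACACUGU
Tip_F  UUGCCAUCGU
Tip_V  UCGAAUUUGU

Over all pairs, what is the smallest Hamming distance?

Pairwise Hamming distances:
  Tip_S vs Tip_F: 4
  Tip_S vs Tip_V: 5
  Tip_F vs Tip_V: 5
The smallest is 4, between Tip_S and Tip_F.

4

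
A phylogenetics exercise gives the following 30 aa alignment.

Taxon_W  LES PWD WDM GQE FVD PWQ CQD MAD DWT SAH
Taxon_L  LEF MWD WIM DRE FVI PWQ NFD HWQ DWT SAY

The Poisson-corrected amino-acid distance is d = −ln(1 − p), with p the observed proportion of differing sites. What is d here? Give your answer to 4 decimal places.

0.5108

Mismatches occur at site 3 (S↔F), site 4 (P↔M), site 8 (D↔I), site 10 (G↔D), site 11 (Q↔R), site 15 (D↔I), site 19 (C↔N), site 20 (Q↔F), site 22 (M↔H), site 23 (A↔W), site 24 (D↔Q), site 30 (H↔Y).
p = 12/30 = 0.400000.
d = −ln(1 − 0.400000) = −ln(0.600000) = 0.5108.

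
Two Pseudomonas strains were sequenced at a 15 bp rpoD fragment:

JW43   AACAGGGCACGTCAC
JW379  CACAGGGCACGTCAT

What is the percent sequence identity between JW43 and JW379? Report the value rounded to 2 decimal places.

The sequences differ at positions 1 (A/C), 15 (C/T).
13 of the 15 sites match, so the percent identity is 13/15 × 100 = 86.67%.

86.67%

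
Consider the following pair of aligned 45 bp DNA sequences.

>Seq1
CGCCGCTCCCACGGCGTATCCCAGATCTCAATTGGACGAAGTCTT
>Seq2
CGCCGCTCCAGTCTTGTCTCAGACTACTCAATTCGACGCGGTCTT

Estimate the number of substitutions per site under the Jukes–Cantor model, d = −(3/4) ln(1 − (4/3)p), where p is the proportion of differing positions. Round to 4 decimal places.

Differing sites — 10:C/A; 11:A/G; 12:C/T; 13:G/C; 14:G/T; 15:C/T; 18:A/C; 21:C/A; 22:C/G; 24:G/C; 25:A/T; 26:T/A; 34:G/C; 39:A/C; 40:A/G.
p = 15/45 = 0.333333.
d = −0.75 · ln(1 − (4/3)·0.333333) = −0.75 · ln(0.555556) = −0.75 · (-0.587786) = 0.4408.

0.4408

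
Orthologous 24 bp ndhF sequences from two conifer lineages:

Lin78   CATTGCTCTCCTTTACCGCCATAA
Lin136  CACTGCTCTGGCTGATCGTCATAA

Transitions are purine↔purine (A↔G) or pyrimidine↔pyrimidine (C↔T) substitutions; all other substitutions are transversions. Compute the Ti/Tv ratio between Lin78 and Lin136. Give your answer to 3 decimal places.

1.333

Differing sites — 3:T/C (Ti); 10:C/G (Tv); 11:C/G (Tv); 12:T/C (Ti); 14:T/G (Tv); 16:C/T (Ti); 19:C/T (Ti).
Of the 7 differences, 4 transitions and 3 transversions, so Ti/Tv = 4/3 = 1.333.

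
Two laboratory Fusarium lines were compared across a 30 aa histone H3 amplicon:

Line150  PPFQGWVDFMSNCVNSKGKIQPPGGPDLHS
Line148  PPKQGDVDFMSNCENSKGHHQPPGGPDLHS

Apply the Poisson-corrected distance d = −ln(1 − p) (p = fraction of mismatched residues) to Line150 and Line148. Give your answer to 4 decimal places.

0.1823

Mismatches occur at site 3 (F↔K), site 6 (W↔D), site 14 (V↔E), site 19 (K↔H), site 20 (I↔H).
p = 5/30 = 0.166667.
d = −ln(1 − 0.166667) = −ln(0.833333) = 0.1823.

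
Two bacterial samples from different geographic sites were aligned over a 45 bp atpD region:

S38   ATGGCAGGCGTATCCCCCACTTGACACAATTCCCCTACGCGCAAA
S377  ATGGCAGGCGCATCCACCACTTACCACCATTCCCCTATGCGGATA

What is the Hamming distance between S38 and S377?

8

Mismatches occur at site 11 (T→C), site 16 (C→A), site 23 (G→A), site 24 (A→C), site 28 (A→C), site 38 (C→T), site 42 (C→G), site 44 (A→T).
That gives 8 mismatches out of 45 aligned sites, so the Hamming distance is 8.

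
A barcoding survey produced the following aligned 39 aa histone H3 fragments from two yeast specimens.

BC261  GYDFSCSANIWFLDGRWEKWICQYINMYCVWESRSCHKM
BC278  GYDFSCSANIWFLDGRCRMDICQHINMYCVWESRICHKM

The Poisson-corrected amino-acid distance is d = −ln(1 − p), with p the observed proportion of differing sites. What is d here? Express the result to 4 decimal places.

Mismatches occur at site 17 (W/C), site 18 (E/R), site 19 (K/M), site 20 (W/D), site 24 (Y/H), site 35 (S/I).
p = 6/39 = 0.153846.
d = −ln(1 − 0.153846) = −ln(0.846154) = 0.1671.

0.1671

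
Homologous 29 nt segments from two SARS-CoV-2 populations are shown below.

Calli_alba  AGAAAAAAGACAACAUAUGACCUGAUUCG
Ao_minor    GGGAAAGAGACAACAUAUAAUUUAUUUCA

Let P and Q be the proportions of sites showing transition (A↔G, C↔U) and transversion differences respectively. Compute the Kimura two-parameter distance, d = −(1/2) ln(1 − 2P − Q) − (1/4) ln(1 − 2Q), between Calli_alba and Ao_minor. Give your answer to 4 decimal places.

The sequences differ at positions 1 (A/G, transition), 3 (A/G, transition), 7 (A/G, transition), 19 (G/A, transition), 21 (C/U, transition), 22 (C/U, transition), 24 (G/A, transition), 25 (A/U, transversion), 29 (G/A, transition).
Of the 9 differences, 8 transitions and 1 transversion over 29 sites: P = 8/29 = 0.275862, Q = 1/29 = 0.034483.
d = −0.5·ln(0.413793) − 0.25·ln(0.931034) = −0.5·(-0.882389) − 0.25·(-0.071459) = 0.4591.

0.4591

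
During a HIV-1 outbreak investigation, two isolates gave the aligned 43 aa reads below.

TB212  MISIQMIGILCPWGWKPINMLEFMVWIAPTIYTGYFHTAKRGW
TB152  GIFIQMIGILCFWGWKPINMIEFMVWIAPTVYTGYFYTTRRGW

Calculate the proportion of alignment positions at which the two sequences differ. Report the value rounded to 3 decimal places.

The sequences differ at positions 1 (M/G), 3 (S/F), 12 (P/F), 21 (L/I), 31 (I/V), 37 (H/Y), 39 (A/T), 40 (K/R).
There are 8 differences over 43 sites, so p = 8/43 = 0.186.

0.186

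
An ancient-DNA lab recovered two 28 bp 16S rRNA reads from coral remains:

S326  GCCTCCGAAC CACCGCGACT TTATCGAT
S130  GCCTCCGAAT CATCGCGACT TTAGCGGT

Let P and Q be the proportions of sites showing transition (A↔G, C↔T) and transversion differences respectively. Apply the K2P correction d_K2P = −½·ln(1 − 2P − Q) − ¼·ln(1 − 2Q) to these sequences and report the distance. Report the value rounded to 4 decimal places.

0.1624

Differing sites — 10:C/T (Ti); 13:C/T (Ti); 24:T/G (Tv); 27:A/G (Ti).
Of the 4 differences, 3 transitions and 1 transversion over 28 sites: P = 3/28 = 0.107143, Q = 1/28 = 0.035714.
d = −0.5·ln(0.750000) − 0.25·ln(0.928572) = −0.5·(-0.287682) − 0.25·(-0.074107) = 0.1624.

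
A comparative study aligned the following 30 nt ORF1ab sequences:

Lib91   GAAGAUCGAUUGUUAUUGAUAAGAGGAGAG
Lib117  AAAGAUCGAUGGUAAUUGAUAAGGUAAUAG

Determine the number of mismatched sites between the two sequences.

7

Mismatches occur at site 1 (G→A), site 11 (U→G), site 14 (U→A), site 24 (A→G), site 25 (G→U), site 26 (G→A), site 28 (G→U).
That gives 7 mismatches out of 30 aligned sites, so the Hamming distance is 7.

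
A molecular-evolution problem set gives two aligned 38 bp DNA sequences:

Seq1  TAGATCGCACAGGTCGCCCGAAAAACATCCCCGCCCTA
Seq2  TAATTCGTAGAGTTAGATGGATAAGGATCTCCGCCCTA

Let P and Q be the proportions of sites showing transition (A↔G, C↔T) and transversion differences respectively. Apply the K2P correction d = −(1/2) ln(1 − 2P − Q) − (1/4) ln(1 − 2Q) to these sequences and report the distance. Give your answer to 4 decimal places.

The sequences differ at positions 3 (G/A, transition), 4 (A/T, transversion), 8 (C/T, transition), 10 (C/G, transversion), 13 (G/T, transversion), 15 (C/A, transversion), 17 (C/A, transversion), 18 (C/T, transition), 19 (C/G, transversion), 22 (A/T, transversion), 25 (A/G, transition), 26 (C/G, transversion), 30 (C/T, transition).
Of the 13 differences, 5 transitions and 8 transversions over 38 sites: P = 5/38 = 0.131579, Q = 8/38 = 0.210526.
d = −0.5·ln(0.526316) − 0.25·ln(0.578948) = −0.5·(-0.641853) − 0.25·(-0.546543) = 0.4576.

0.4576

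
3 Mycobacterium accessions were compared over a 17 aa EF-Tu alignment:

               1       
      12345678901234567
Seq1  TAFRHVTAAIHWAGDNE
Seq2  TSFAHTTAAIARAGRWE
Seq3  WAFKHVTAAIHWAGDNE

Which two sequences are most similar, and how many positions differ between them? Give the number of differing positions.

2

Pairwise Hamming distances:
  Seq1 vs Seq2: 7
  Seq1 vs Seq3: 2
  Seq2 vs Seq3: 8
The smallest is 2, between Seq1 and Seq3.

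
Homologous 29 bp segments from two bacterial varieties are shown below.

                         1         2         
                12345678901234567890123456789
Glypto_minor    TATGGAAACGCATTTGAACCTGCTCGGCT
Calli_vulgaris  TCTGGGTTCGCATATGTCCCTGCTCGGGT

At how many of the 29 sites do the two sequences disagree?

Differing sites — 2:A/C; 6:A/G; 7:A/T; 8:A/T; 14:T/A; 17:A/T; 18:A/C; 28:C/G.
That gives 8 mismatches out of 29 aligned sites, so the Hamming distance is 8.

8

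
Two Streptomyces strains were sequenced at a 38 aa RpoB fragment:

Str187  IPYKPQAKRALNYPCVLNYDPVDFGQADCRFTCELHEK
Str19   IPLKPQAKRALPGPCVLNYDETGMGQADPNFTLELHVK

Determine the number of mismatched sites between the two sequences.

11

Mismatches occur at site 3 (Y↔L), site 12 (N↔P), site 13 (Y↔G), site 21 (P↔E), site 22 (V↔T), site 23 (D↔G), site 24 (F↔M), site 29 (C↔P), site 30 (R↔N), site 33 (C↔L), site 37 (E↔V).
That gives 11 mismatches out of 38 aligned sites, so the Hamming distance is 11.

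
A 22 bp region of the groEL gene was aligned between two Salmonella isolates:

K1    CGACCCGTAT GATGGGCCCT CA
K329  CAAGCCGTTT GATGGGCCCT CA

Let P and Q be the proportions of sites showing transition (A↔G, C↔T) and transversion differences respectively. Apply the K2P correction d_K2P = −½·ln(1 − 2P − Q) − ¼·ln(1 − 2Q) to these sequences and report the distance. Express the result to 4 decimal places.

0.1505

The sequences differ at positions 2 (G/A, transition), 4 (C/G, transversion), 9 (A/T, transversion).
Of the 3 differences, 1 transition and 2 transversions over 22 sites: P = 1/22 = 0.045455, Q = 2/22 = 0.090909.
d = −0.5·ln(0.818181) − 0.25·ln(0.818182) = −0.5·(-0.200672) − 0.25·(-0.200670) = 0.1505.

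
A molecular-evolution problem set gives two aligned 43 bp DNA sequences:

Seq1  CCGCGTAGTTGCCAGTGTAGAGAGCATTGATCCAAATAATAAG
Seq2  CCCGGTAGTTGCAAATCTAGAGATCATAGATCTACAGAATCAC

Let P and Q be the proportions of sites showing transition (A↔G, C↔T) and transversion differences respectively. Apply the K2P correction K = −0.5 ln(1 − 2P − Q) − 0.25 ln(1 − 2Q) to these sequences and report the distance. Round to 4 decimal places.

0.3534

Mismatches occur at site 3 (G/C, transversion), site 4 (C/G, transversion), site 13 (C/A, transversion), site 15 (G/A, transition), site 17 (G/C, transversion), site 24 (G/T, transversion), site 28 (T/A, transversion), site 33 (C/T, transition), site 35 (A/C, transversion), site 37 (T/G, transversion), site 41 (A/C, transversion), site 43 (G/C, transversion).
Of the 12 differences, 2 transitions and 10 transversions over 43 sites: P = 2/43 = 0.046512, Q = 10/43 = 0.232558.
d = −0.5·ln(0.674418) − 0.25·ln(0.534884) = −0.5·(-0.393905) − 0.25·(-0.625705) = 0.3534.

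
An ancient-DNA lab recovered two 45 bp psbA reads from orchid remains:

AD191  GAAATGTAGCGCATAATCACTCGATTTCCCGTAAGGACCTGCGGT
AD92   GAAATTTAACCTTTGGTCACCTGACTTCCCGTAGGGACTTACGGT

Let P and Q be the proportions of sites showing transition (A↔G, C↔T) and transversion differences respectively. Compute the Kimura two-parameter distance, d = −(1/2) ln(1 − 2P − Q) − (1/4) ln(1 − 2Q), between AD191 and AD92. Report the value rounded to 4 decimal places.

0.3936

Differing sites — 6:G/T (Tv); 9:G/A (Ti); 11:G/C (Tv); 12:C/T (Ti); 13:A/T (Tv); 15:A/G (Ti); 16:A/G (Ti); 21:T/C (Ti); 22:C/T (Ti); 25:T/C (Ti); 34:A/G (Ti); 39:C/T (Ti); 41:G/A (Ti).
Of the 13 differences, 10 transitions and 3 transversions over 45 sites: P = 10/45 = 0.222222, Q = 3/45 = 0.066667.
d = −0.5·ln(0.488889) − 0.25·ln(0.866666) = −0.5·(-0.715620) − 0.25·(-0.143102) = 0.3936.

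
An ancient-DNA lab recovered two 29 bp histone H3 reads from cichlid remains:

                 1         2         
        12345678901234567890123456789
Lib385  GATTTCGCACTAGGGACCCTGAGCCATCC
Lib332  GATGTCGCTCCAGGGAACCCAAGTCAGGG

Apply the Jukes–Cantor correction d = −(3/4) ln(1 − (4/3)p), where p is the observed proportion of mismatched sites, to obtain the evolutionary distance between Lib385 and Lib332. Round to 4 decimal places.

Mismatches occur at site 4 (T↔G), site 9 (A↔T), site 11 (T↔C), site 17 (C↔A), site 20 (T↔C), site 21 (G↔A), site 24 (C↔T), site 27 (T↔G), site 28 (C↔G), site 29 (C↔G).
p = 10/29 = 0.344828.
d = −0.75 · ln(1 − (4/3)·0.344828) = −0.75 · ln(0.540229) = −0.75 · (-0.615762) = 0.4618.

0.4618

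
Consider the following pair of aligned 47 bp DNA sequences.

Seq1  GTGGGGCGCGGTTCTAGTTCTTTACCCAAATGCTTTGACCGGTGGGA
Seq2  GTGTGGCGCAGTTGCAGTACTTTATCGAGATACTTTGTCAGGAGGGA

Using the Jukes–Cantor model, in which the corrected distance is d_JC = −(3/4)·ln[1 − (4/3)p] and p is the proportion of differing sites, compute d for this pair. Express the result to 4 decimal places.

0.3121

The sequences differ at positions 4 (G/T), 10 (G/A), 14 (C/G), 15 (T/C), 19 (T/A), 25 (C/T), 27 (C/G), 29 (A/G), 32 (G/A), 38 (A/T), 40 (C/A), 43 (T/A).
p = 12/47 = 0.255319.
d = −0.75 · ln(1 − (4/3)·0.255319) = −0.75 · ln(0.659575) = −0.75 · (-0.416160) = 0.3121.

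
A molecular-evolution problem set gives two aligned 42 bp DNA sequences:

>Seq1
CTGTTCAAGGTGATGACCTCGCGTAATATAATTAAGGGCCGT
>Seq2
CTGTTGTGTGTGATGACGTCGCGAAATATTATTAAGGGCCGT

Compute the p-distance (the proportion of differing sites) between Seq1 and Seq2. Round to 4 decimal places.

0.1667

Mismatches occur at site 6 (C↔G), site 7 (A↔T), site 8 (A↔G), site 9 (G↔T), site 18 (C↔G), site 24 (T↔A), site 30 (A↔T).
There are 7 differences over 42 sites, so p = 7/42 = 0.1667.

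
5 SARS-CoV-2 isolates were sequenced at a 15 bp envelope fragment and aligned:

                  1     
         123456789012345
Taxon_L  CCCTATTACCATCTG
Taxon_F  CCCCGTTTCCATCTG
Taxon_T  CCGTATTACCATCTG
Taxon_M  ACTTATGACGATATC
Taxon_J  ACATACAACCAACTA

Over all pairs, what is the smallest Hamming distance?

Pairwise Hamming distances:
  Taxon_L vs Taxon_F: 3
  Taxon_L vs Taxon_T: 1
  Taxon_L vs Taxon_M: 6
  Taxon_L vs Taxon_J: 6
  Taxon_F vs Taxon_T: 4
  Taxon_F vs Taxon_M: 9
  Taxon_F vs Taxon_J: 9
  Taxon_T vs Taxon_M: 6
  Taxon_T vs Taxon_J: 6
  Taxon_M vs Taxon_J: 7
The smallest is 1, between Taxon_L and Taxon_T.

1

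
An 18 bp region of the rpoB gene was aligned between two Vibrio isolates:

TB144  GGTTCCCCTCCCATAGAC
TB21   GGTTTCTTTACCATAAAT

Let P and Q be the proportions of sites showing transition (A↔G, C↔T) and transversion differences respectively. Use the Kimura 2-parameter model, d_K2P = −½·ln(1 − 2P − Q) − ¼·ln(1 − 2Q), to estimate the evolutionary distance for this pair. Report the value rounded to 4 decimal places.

The sequences differ at positions 5 (C/T, transition), 7 (C/T, transition), 8 (C/T, transition), 10 (C/A, transversion), 16 (G/A, transition), 18 (C/T, transition).
Of the 6 differences, 5 transitions and 1 transversion over 18 sites: P = 5/18 = 0.277778, Q = 1/18 = 0.055556.
d = −0.5·ln(0.388888) − 0.25·ln(0.888888) = −0.5·(-0.944464) − 0.25·(-0.117784) = 0.5017.

0.5017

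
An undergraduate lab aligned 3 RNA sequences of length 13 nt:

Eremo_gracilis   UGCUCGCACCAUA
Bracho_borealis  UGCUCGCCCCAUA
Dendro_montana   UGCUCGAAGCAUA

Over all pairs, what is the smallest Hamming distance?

Pairwise Hamming distances:
  Eremo_gracilis vs Bracho_borealis: 1
  Eremo_gracilis vs Dendro_montana: 2
  Bracho_borealis vs Dendro_montana: 3
The smallest is 1, between Eremo_gracilis and Bracho_borealis.

1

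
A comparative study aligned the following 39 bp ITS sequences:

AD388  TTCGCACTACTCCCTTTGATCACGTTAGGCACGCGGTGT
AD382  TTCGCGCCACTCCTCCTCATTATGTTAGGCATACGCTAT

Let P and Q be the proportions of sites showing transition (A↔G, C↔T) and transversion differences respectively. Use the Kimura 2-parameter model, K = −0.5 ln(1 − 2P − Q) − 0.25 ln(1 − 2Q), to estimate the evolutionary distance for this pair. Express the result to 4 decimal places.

0.4422

Mismatches occur at site 6 (A→G, transition), site 8 (T→C, transition), site 14 (C→T, transition), site 15 (T→C, transition), site 16 (T→C, transition), site 18 (G→C, transversion), site 21 (C→T, transition), site 23 (C→T, transition), site 32 (C→T, transition), site 33 (G→A, transition), site 36 (G→C, transversion), site 38 (G→A, transition).
Of the 12 differences, 10 transitions and 2 transversions over 39 sites: P = 10/39 = 0.256410, Q = 2/39 = 0.051282.
d = −0.5·ln(0.435898) − 0.25·ln(0.897436) = −0.5·(-0.830347) − 0.25·(-0.108213) = 0.4422.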